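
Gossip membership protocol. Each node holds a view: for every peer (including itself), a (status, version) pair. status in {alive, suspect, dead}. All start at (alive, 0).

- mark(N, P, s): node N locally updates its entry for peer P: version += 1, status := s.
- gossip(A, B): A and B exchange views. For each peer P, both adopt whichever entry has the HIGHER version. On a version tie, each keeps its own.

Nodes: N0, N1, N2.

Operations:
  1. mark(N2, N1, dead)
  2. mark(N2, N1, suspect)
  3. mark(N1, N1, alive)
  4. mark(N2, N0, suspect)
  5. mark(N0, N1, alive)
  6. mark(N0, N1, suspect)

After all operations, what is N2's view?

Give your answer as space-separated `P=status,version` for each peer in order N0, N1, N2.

Op 1: N2 marks N1=dead -> (dead,v1)
Op 2: N2 marks N1=suspect -> (suspect,v2)
Op 3: N1 marks N1=alive -> (alive,v1)
Op 4: N2 marks N0=suspect -> (suspect,v1)
Op 5: N0 marks N1=alive -> (alive,v1)
Op 6: N0 marks N1=suspect -> (suspect,v2)

Answer: N0=suspect,1 N1=suspect,2 N2=alive,0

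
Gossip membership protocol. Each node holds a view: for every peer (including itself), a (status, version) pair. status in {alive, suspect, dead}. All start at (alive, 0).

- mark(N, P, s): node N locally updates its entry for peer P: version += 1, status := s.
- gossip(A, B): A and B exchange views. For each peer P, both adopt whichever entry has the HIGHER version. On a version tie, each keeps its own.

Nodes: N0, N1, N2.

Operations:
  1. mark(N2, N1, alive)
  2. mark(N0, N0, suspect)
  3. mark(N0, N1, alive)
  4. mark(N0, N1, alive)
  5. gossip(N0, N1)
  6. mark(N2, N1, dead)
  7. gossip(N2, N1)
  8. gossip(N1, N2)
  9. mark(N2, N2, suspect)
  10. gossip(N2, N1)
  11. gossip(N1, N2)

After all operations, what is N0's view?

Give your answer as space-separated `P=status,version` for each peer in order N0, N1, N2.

Op 1: N2 marks N1=alive -> (alive,v1)
Op 2: N0 marks N0=suspect -> (suspect,v1)
Op 3: N0 marks N1=alive -> (alive,v1)
Op 4: N0 marks N1=alive -> (alive,v2)
Op 5: gossip N0<->N1 -> N0.N0=(suspect,v1) N0.N1=(alive,v2) N0.N2=(alive,v0) | N1.N0=(suspect,v1) N1.N1=(alive,v2) N1.N2=(alive,v0)
Op 6: N2 marks N1=dead -> (dead,v2)
Op 7: gossip N2<->N1 -> N2.N0=(suspect,v1) N2.N1=(dead,v2) N2.N2=(alive,v0) | N1.N0=(suspect,v1) N1.N1=(alive,v2) N1.N2=(alive,v0)
Op 8: gossip N1<->N2 -> N1.N0=(suspect,v1) N1.N1=(alive,v2) N1.N2=(alive,v0) | N2.N0=(suspect,v1) N2.N1=(dead,v2) N2.N2=(alive,v0)
Op 9: N2 marks N2=suspect -> (suspect,v1)
Op 10: gossip N2<->N1 -> N2.N0=(suspect,v1) N2.N1=(dead,v2) N2.N2=(suspect,v1) | N1.N0=(suspect,v1) N1.N1=(alive,v2) N1.N2=(suspect,v1)
Op 11: gossip N1<->N2 -> N1.N0=(suspect,v1) N1.N1=(alive,v2) N1.N2=(suspect,v1) | N2.N0=(suspect,v1) N2.N1=(dead,v2) N2.N2=(suspect,v1)

Answer: N0=suspect,1 N1=alive,2 N2=alive,0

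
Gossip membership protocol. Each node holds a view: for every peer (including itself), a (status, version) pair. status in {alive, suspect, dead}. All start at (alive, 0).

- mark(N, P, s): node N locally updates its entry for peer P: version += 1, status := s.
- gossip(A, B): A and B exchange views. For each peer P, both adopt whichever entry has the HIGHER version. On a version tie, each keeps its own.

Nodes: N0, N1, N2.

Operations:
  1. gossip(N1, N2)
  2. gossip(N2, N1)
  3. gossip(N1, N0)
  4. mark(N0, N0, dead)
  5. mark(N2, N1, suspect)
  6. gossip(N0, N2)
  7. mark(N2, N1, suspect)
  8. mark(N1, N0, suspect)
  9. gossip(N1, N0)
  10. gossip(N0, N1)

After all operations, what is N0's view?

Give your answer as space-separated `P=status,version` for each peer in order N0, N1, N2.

Answer: N0=dead,1 N1=suspect,1 N2=alive,0

Derivation:
Op 1: gossip N1<->N2 -> N1.N0=(alive,v0) N1.N1=(alive,v0) N1.N2=(alive,v0) | N2.N0=(alive,v0) N2.N1=(alive,v0) N2.N2=(alive,v0)
Op 2: gossip N2<->N1 -> N2.N0=(alive,v0) N2.N1=(alive,v0) N2.N2=(alive,v0) | N1.N0=(alive,v0) N1.N1=(alive,v0) N1.N2=(alive,v0)
Op 3: gossip N1<->N0 -> N1.N0=(alive,v0) N1.N1=(alive,v0) N1.N2=(alive,v0) | N0.N0=(alive,v0) N0.N1=(alive,v0) N0.N2=(alive,v0)
Op 4: N0 marks N0=dead -> (dead,v1)
Op 5: N2 marks N1=suspect -> (suspect,v1)
Op 6: gossip N0<->N2 -> N0.N0=(dead,v1) N0.N1=(suspect,v1) N0.N2=(alive,v0) | N2.N0=(dead,v1) N2.N1=(suspect,v1) N2.N2=(alive,v0)
Op 7: N2 marks N1=suspect -> (suspect,v2)
Op 8: N1 marks N0=suspect -> (suspect,v1)
Op 9: gossip N1<->N0 -> N1.N0=(suspect,v1) N1.N1=(suspect,v1) N1.N2=(alive,v0) | N0.N0=(dead,v1) N0.N1=(suspect,v1) N0.N2=(alive,v0)
Op 10: gossip N0<->N1 -> N0.N0=(dead,v1) N0.N1=(suspect,v1) N0.N2=(alive,v0) | N1.N0=(suspect,v1) N1.N1=(suspect,v1) N1.N2=(alive,v0)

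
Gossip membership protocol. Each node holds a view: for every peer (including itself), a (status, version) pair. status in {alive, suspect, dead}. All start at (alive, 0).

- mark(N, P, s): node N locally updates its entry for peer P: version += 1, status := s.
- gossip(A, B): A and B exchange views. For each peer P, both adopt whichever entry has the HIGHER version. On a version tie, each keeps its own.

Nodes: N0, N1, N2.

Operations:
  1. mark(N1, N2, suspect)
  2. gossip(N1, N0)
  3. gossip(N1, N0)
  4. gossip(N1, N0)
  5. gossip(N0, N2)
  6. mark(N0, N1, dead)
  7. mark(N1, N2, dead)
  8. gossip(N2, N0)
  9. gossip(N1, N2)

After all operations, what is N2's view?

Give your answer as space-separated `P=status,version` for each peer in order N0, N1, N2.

Answer: N0=alive,0 N1=dead,1 N2=dead,2

Derivation:
Op 1: N1 marks N2=suspect -> (suspect,v1)
Op 2: gossip N1<->N0 -> N1.N0=(alive,v0) N1.N1=(alive,v0) N1.N2=(suspect,v1) | N0.N0=(alive,v0) N0.N1=(alive,v0) N0.N2=(suspect,v1)
Op 3: gossip N1<->N0 -> N1.N0=(alive,v0) N1.N1=(alive,v0) N1.N2=(suspect,v1) | N0.N0=(alive,v0) N0.N1=(alive,v0) N0.N2=(suspect,v1)
Op 4: gossip N1<->N0 -> N1.N0=(alive,v0) N1.N1=(alive,v0) N1.N2=(suspect,v1) | N0.N0=(alive,v0) N0.N1=(alive,v0) N0.N2=(suspect,v1)
Op 5: gossip N0<->N2 -> N0.N0=(alive,v0) N0.N1=(alive,v0) N0.N2=(suspect,v1) | N2.N0=(alive,v0) N2.N1=(alive,v0) N2.N2=(suspect,v1)
Op 6: N0 marks N1=dead -> (dead,v1)
Op 7: N1 marks N2=dead -> (dead,v2)
Op 8: gossip N2<->N0 -> N2.N0=(alive,v0) N2.N1=(dead,v1) N2.N2=(suspect,v1) | N0.N0=(alive,v0) N0.N1=(dead,v1) N0.N2=(suspect,v1)
Op 9: gossip N1<->N2 -> N1.N0=(alive,v0) N1.N1=(dead,v1) N1.N2=(dead,v2) | N2.N0=(alive,v0) N2.N1=(dead,v1) N2.N2=(dead,v2)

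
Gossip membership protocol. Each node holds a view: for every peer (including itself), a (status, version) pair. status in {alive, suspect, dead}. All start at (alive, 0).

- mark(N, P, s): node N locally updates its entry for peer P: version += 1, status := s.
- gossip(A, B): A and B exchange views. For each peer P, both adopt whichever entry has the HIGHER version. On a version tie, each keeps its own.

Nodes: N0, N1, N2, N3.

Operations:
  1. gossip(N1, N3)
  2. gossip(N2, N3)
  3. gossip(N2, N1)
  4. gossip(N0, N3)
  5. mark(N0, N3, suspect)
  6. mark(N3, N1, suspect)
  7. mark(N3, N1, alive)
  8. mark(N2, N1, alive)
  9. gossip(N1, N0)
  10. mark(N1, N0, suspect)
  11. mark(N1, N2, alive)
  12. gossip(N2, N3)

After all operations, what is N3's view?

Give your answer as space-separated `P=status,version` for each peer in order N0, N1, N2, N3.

Answer: N0=alive,0 N1=alive,2 N2=alive,0 N3=alive,0

Derivation:
Op 1: gossip N1<->N3 -> N1.N0=(alive,v0) N1.N1=(alive,v0) N1.N2=(alive,v0) N1.N3=(alive,v0) | N3.N0=(alive,v0) N3.N1=(alive,v0) N3.N2=(alive,v0) N3.N3=(alive,v0)
Op 2: gossip N2<->N3 -> N2.N0=(alive,v0) N2.N1=(alive,v0) N2.N2=(alive,v0) N2.N3=(alive,v0) | N3.N0=(alive,v0) N3.N1=(alive,v0) N3.N2=(alive,v0) N3.N3=(alive,v0)
Op 3: gossip N2<->N1 -> N2.N0=(alive,v0) N2.N1=(alive,v0) N2.N2=(alive,v0) N2.N3=(alive,v0) | N1.N0=(alive,v0) N1.N1=(alive,v0) N1.N2=(alive,v0) N1.N3=(alive,v0)
Op 4: gossip N0<->N3 -> N0.N0=(alive,v0) N0.N1=(alive,v0) N0.N2=(alive,v0) N0.N3=(alive,v0) | N3.N0=(alive,v0) N3.N1=(alive,v0) N3.N2=(alive,v0) N3.N3=(alive,v0)
Op 5: N0 marks N3=suspect -> (suspect,v1)
Op 6: N3 marks N1=suspect -> (suspect,v1)
Op 7: N3 marks N1=alive -> (alive,v2)
Op 8: N2 marks N1=alive -> (alive,v1)
Op 9: gossip N1<->N0 -> N1.N0=(alive,v0) N1.N1=(alive,v0) N1.N2=(alive,v0) N1.N3=(suspect,v1) | N0.N0=(alive,v0) N0.N1=(alive,v0) N0.N2=(alive,v0) N0.N3=(suspect,v1)
Op 10: N1 marks N0=suspect -> (suspect,v1)
Op 11: N1 marks N2=alive -> (alive,v1)
Op 12: gossip N2<->N3 -> N2.N0=(alive,v0) N2.N1=(alive,v2) N2.N2=(alive,v0) N2.N3=(alive,v0) | N3.N0=(alive,v0) N3.N1=(alive,v2) N3.N2=(alive,v0) N3.N3=(alive,v0)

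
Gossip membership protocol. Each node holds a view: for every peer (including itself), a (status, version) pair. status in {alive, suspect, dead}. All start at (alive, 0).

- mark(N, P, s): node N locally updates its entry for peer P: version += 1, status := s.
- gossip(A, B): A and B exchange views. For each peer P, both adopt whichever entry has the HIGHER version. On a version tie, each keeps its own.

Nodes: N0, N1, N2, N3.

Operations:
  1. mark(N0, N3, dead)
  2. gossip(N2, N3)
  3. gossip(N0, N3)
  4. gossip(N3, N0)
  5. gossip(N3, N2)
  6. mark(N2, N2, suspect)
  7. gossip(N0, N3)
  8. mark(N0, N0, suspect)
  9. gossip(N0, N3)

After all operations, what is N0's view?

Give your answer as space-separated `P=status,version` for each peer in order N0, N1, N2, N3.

Op 1: N0 marks N3=dead -> (dead,v1)
Op 2: gossip N2<->N3 -> N2.N0=(alive,v0) N2.N1=(alive,v0) N2.N2=(alive,v0) N2.N3=(alive,v0) | N3.N0=(alive,v0) N3.N1=(alive,v0) N3.N2=(alive,v0) N3.N3=(alive,v0)
Op 3: gossip N0<->N3 -> N0.N0=(alive,v0) N0.N1=(alive,v0) N0.N2=(alive,v0) N0.N3=(dead,v1) | N3.N0=(alive,v0) N3.N1=(alive,v0) N3.N2=(alive,v0) N3.N3=(dead,v1)
Op 4: gossip N3<->N0 -> N3.N0=(alive,v0) N3.N1=(alive,v0) N3.N2=(alive,v0) N3.N3=(dead,v1) | N0.N0=(alive,v0) N0.N1=(alive,v0) N0.N2=(alive,v0) N0.N3=(dead,v1)
Op 5: gossip N3<->N2 -> N3.N0=(alive,v0) N3.N1=(alive,v0) N3.N2=(alive,v0) N3.N3=(dead,v1) | N2.N0=(alive,v0) N2.N1=(alive,v0) N2.N2=(alive,v0) N2.N3=(dead,v1)
Op 6: N2 marks N2=suspect -> (suspect,v1)
Op 7: gossip N0<->N3 -> N0.N0=(alive,v0) N0.N1=(alive,v0) N0.N2=(alive,v0) N0.N3=(dead,v1) | N3.N0=(alive,v0) N3.N1=(alive,v0) N3.N2=(alive,v0) N3.N3=(dead,v1)
Op 8: N0 marks N0=suspect -> (suspect,v1)
Op 9: gossip N0<->N3 -> N0.N0=(suspect,v1) N0.N1=(alive,v0) N0.N2=(alive,v0) N0.N3=(dead,v1) | N3.N0=(suspect,v1) N3.N1=(alive,v0) N3.N2=(alive,v0) N3.N3=(dead,v1)

Answer: N0=suspect,1 N1=alive,0 N2=alive,0 N3=dead,1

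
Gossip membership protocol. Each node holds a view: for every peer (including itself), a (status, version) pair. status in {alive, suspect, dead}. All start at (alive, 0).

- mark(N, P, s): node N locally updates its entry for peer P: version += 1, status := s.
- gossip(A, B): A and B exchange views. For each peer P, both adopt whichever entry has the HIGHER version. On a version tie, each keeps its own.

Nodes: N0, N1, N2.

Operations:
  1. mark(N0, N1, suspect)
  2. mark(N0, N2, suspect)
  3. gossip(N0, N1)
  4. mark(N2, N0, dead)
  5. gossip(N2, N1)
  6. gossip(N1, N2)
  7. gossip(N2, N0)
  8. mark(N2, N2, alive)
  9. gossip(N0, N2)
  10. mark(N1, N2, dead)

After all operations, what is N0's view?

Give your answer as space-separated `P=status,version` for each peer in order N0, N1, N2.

Op 1: N0 marks N1=suspect -> (suspect,v1)
Op 2: N0 marks N2=suspect -> (suspect,v1)
Op 3: gossip N0<->N1 -> N0.N0=(alive,v0) N0.N1=(suspect,v1) N0.N2=(suspect,v1) | N1.N0=(alive,v0) N1.N1=(suspect,v1) N1.N2=(suspect,v1)
Op 4: N2 marks N0=dead -> (dead,v1)
Op 5: gossip N2<->N1 -> N2.N0=(dead,v1) N2.N1=(suspect,v1) N2.N2=(suspect,v1) | N1.N0=(dead,v1) N1.N1=(suspect,v1) N1.N2=(suspect,v1)
Op 6: gossip N1<->N2 -> N1.N0=(dead,v1) N1.N1=(suspect,v1) N1.N2=(suspect,v1) | N2.N0=(dead,v1) N2.N1=(suspect,v1) N2.N2=(suspect,v1)
Op 7: gossip N2<->N0 -> N2.N0=(dead,v1) N2.N1=(suspect,v1) N2.N2=(suspect,v1) | N0.N0=(dead,v1) N0.N1=(suspect,v1) N0.N2=(suspect,v1)
Op 8: N2 marks N2=alive -> (alive,v2)
Op 9: gossip N0<->N2 -> N0.N0=(dead,v1) N0.N1=(suspect,v1) N0.N2=(alive,v2) | N2.N0=(dead,v1) N2.N1=(suspect,v1) N2.N2=(alive,v2)
Op 10: N1 marks N2=dead -> (dead,v2)

Answer: N0=dead,1 N1=suspect,1 N2=alive,2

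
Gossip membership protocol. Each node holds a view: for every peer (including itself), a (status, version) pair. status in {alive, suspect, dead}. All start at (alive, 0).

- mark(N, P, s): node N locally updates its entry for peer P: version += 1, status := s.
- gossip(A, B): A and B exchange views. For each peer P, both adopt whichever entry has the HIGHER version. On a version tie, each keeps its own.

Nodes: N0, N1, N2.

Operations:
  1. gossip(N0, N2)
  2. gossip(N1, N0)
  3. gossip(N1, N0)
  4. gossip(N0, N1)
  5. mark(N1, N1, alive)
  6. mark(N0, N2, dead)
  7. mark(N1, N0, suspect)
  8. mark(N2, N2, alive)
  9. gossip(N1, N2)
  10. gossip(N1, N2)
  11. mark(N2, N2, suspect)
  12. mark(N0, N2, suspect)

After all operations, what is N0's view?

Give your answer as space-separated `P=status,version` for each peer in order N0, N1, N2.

Op 1: gossip N0<->N2 -> N0.N0=(alive,v0) N0.N1=(alive,v0) N0.N2=(alive,v0) | N2.N0=(alive,v0) N2.N1=(alive,v0) N2.N2=(alive,v0)
Op 2: gossip N1<->N0 -> N1.N0=(alive,v0) N1.N1=(alive,v0) N1.N2=(alive,v0) | N0.N0=(alive,v0) N0.N1=(alive,v0) N0.N2=(alive,v0)
Op 3: gossip N1<->N0 -> N1.N0=(alive,v0) N1.N1=(alive,v0) N1.N2=(alive,v0) | N0.N0=(alive,v0) N0.N1=(alive,v0) N0.N2=(alive,v0)
Op 4: gossip N0<->N1 -> N0.N0=(alive,v0) N0.N1=(alive,v0) N0.N2=(alive,v0) | N1.N0=(alive,v0) N1.N1=(alive,v0) N1.N2=(alive,v0)
Op 5: N1 marks N1=alive -> (alive,v1)
Op 6: N0 marks N2=dead -> (dead,v1)
Op 7: N1 marks N0=suspect -> (suspect,v1)
Op 8: N2 marks N2=alive -> (alive,v1)
Op 9: gossip N1<->N2 -> N1.N0=(suspect,v1) N1.N1=(alive,v1) N1.N2=(alive,v1) | N2.N0=(suspect,v1) N2.N1=(alive,v1) N2.N2=(alive,v1)
Op 10: gossip N1<->N2 -> N1.N0=(suspect,v1) N1.N1=(alive,v1) N1.N2=(alive,v1) | N2.N0=(suspect,v1) N2.N1=(alive,v1) N2.N2=(alive,v1)
Op 11: N2 marks N2=suspect -> (suspect,v2)
Op 12: N0 marks N2=suspect -> (suspect,v2)

Answer: N0=alive,0 N1=alive,0 N2=suspect,2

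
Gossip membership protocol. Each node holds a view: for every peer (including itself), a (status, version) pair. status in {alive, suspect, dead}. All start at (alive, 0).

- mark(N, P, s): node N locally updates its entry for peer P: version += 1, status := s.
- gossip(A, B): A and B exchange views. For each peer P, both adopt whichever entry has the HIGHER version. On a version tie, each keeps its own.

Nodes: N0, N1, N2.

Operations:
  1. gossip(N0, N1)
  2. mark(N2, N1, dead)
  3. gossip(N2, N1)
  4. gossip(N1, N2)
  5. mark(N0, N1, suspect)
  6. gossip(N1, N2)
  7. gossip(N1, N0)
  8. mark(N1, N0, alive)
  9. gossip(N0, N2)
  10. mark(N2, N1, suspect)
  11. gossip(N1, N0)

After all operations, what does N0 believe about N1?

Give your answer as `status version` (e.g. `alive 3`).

Op 1: gossip N0<->N1 -> N0.N0=(alive,v0) N0.N1=(alive,v0) N0.N2=(alive,v0) | N1.N0=(alive,v0) N1.N1=(alive,v0) N1.N2=(alive,v0)
Op 2: N2 marks N1=dead -> (dead,v1)
Op 3: gossip N2<->N1 -> N2.N0=(alive,v0) N2.N1=(dead,v1) N2.N2=(alive,v0) | N1.N0=(alive,v0) N1.N1=(dead,v1) N1.N2=(alive,v0)
Op 4: gossip N1<->N2 -> N1.N0=(alive,v0) N1.N1=(dead,v1) N1.N2=(alive,v0) | N2.N0=(alive,v0) N2.N1=(dead,v1) N2.N2=(alive,v0)
Op 5: N0 marks N1=suspect -> (suspect,v1)
Op 6: gossip N1<->N2 -> N1.N0=(alive,v0) N1.N1=(dead,v1) N1.N2=(alive,v0) | N2.N0=(alive,v0) N2.N1=(dead,v1) N2.N2=(alive,v0)
Op 7: gossip N1<->N0 -> N1.N0=(alive,v0) N1.N1=(dead,v1) N1.N2=(alive,v0) | N0.N0=(alive,v0) N0.N1=(suspect,v1) N0.N2=(alive,v0)
Op 8: N1 marks N0=alive -> (alive,v1)
Op 9: gossip N0<->N2 -> N0.N0=(alive,v0) N0.N1=(suspect,v1) N0.N2=(alive,v0) | N2.N0=(alive,v0) N2.N1=(dead,v1) N2.N2=(alive,v0)
Op 10: N2 marks N1=suspect -> (suspect,v2)
Op 11: gossip N1<->N0 -> N1.N0=(alive,v1) N1.N1=(dead,v1) N1.N2=(alive,v0) | N0.N0=(alive,v1) N0.N1=(suspect,v1) N0.N2=(alive,v0)

Answer: suspect 1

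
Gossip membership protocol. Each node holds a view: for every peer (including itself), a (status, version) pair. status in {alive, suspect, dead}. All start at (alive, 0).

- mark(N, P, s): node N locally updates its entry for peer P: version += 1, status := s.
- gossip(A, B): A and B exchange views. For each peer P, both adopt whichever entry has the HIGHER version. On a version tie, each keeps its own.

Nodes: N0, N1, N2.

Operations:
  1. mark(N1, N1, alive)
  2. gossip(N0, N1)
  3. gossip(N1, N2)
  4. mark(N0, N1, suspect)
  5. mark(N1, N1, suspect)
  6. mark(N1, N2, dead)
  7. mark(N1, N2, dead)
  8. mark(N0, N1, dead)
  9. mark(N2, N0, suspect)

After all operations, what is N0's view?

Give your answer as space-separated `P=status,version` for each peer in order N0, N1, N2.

Answer: N0=alive,0 N1=dead,3 N2=alive,0

Derivation:
Op 1: N1 marks N1=alive -> (alive,v1)
Op 2: gossip N0<->N1 -> N0.N0=(alive,v0) N0.N1=(alive,v1) N0.N2=(alive,v0) | N1.N0=(alive,v0) N1.N1=(alive,v1) N1.N2=(alive,v0)
Op 3: gossip N1<->N2 -> N1.N0=(alive,v0) N1.N1=(alive,v1) N1.N2=(alive,v0) | N2.N0=(alive,v0) N2.N1=(alive,v1) N2.N2=(alive,v0)
Op 4: N0 marks N1=suspect -> (suspect,v2)
Op 5: N1 marks N1=suspect -> (suspect,v2)
Op 6: N1 marks N2=dead -> (dead,v1)
Op 7: N1 marks N2=dead -> (dead,v2)
Op 8: N0 marks N1=dead -> (dead,v3)
Op 9: N2 marks N0=suspect -> (suspect,v1)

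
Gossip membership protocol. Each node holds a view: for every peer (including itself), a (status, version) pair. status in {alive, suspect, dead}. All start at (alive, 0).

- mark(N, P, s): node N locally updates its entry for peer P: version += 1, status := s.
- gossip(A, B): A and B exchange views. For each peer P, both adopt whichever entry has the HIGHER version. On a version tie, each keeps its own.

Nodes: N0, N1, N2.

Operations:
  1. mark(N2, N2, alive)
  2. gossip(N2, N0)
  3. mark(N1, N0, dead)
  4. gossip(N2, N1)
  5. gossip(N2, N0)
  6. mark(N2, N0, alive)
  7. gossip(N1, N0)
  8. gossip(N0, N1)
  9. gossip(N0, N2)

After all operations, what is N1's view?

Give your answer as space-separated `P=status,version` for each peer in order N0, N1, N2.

Op 1: N2 marks N2=alive -> (alive,v1)
Op 2: gossip N2<->N0 -> N2.N0=(alive,v0) N2.N1=(alive,v0) N2.N2=(alive,v1) | N0.N0=(alive,v0) N0.N1=(alive,v0) N0.N2=(alive,v1)
Op 3: N1 marks N0=dead -> (dead,v1)
Op 4: gossip N2<->N1 -> N2.N0=(dead,v1) N2.N1=(alive,v0) N2.N2=(alive,v1) | N1.N0=(dead,v1) N1.N1=(alive,v0) N1.N2=(alive,v1)
Op 5: gossip N2<->N0 -> N2.N0=(dead,v1) N2.N1=(alive,v0) N2.N2=(alive,v1) | N0.N0=(dead,v1) N0.N1=(alive,v0) N0.N2=(alive,v1)
Op 6: N2 marks N0=alive -> (alive,v2)
Op 7: gossip N1<->N0 -> N1.N0=(dead,v1) N1.N1=(alive,v0) N1.N2=(alive,v1) | N0.N0=(dead,v1) N0.N1=(alive,v0) N0.N2=(alive,v1)
Op 8: gossip N0<->N1 -> N0.N0=(dead,v1) N0.N1=(alive,v0) N0.N2=(alive,v1) | N1.N0=(dead,v1) N1.N1=(alive,v0) N1.N2=(alive,v1)
Op 9: gossip N0<->N2 -> N0.N0=(alive,v2) N0.N1=(alive,v0) N0.N2=(alive,v1) | N2.N0=(alive,v2) N2.N1=(alive,v0) N2.N2=(alive,v1)

Answer: N0=dead,1 N1=alive,0 N2=alive,1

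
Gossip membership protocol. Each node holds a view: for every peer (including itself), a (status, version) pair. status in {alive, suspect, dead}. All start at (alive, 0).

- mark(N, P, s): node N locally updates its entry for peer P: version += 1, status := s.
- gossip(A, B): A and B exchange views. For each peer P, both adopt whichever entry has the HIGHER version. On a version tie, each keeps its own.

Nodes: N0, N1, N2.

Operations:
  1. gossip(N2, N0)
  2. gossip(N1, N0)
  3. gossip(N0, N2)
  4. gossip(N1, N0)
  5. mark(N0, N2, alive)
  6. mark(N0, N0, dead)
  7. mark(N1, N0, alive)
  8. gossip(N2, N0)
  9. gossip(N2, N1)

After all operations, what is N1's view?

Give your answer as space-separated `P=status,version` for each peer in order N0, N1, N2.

Answer: N0=alive,1 N1=alive,0 N2=alive,1

Derivation:
Op 1: gossip N2<->N0 -> N2.N0=(alive,v0) N2.N1=(alive,v0) N2.N2=(alive,v0) | N0.N0=(alive,v0) N0.N1=(alive,v0) N0.N2=(alive,v0)
Op 2: gossip N1<->N0 -> N1.N0=(alive,v0) N1.N1=(alive,v0) N1.N2=(alive,v0) | N0.N0=(alive,v0) N0.N1=(alive,v0) N0.N2=(alive,v0)
Op 3: gossip N0<->N2 -> N0.N0=(alive,v0) N0.N1=(alive,v0) N0.N2=(alive,v0) | N2.N0=(alive,v0) N2.N1=(alive,v0) N2.N2=(alive,v0)
Op 4: gossip N1<->N0 -> N1.N0=(alive,v0) N1.N1=(alive,v0) N1.N2=(alive,v0) | N0.N0=(alive,v0) N0.N1=(alive,v0) N0.N2=(alive,v0)
Op 5: N0 marks N2=alive -> (alive,v1)
Op 6: N0 marks N0=dead -> (dead,v1)
Op 7: N1 marks N0=alive -> (alive,v1)
Op 8: gossip N2<->N0 -> N2.N0=(dead,v1) N2.N1=(alive,v0) N2.N2=(alive,v1) | N0.N0=(dead,v1) N0.N1=(alive,v0) N0.N2=(alive,v1)
Op 9: gossip N2<->N1 -> N2.N0=(dead,v1) N2.N1=(alive,v0) N2.N2=(alive,v1) | N1.N0=(alive,v1) N1.N1=(alive,v0) N1.N2=(alive,v1)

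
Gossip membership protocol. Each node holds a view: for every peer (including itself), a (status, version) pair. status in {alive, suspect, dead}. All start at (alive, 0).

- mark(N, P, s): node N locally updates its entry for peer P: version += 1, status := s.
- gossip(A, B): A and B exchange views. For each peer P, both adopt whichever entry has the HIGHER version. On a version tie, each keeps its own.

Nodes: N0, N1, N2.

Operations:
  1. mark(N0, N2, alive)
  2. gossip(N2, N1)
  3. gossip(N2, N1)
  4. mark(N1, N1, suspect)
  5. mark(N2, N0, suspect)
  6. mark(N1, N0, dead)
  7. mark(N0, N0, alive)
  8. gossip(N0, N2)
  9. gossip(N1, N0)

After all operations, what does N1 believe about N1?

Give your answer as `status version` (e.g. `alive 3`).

Op 1: N0 marks N2=alive -> (alive,v1)
Op 2: gossip N2<->N1 -> N2.N0=(alive,v0) N2.N1=(alive,v0) N2.N2=(alive,v0) | N1.N0=(alive,v0) N1.N1=(alive,v0) N1.N2=(alive,v0)
Op 3: gossip N2<->N1 -> N2.N0=(alive,v0) N2.N1=(alive,v0) N2.N2=(alive,v0) | N1.N0=(alive,v0) N1.N1=(alive,v0) N1.N2=(alive,v0)
Op 4: N1 marks N1=suspect -> (suspect,v1)
Op 5: N2 marks N0=suspect -> (suspect,v1)
Op 6: N1 marks N0=dead -> (dead,v1)
Op 7: N0 marks N0=alive -> (alive,v1)
Op 8: gossip N0<->N2 -> N0.N0=(alive,v1) N0.N1=(alive,v0) N0.N2=(alive,v1) | N2.N0=(suspect,v1) N2.N1=(alive,v0) N2.N2=(alive,v1)
Op 9: gossip N1<->N0 -> N1.N0=(dead,v1) N1.N1=(suspect,v1) N1.N2=(alive,v1) | N0.N0=(alive,v1) N0.N1=(suspect,v1) N0.N2=(alive,v1)

Answer: suspect 1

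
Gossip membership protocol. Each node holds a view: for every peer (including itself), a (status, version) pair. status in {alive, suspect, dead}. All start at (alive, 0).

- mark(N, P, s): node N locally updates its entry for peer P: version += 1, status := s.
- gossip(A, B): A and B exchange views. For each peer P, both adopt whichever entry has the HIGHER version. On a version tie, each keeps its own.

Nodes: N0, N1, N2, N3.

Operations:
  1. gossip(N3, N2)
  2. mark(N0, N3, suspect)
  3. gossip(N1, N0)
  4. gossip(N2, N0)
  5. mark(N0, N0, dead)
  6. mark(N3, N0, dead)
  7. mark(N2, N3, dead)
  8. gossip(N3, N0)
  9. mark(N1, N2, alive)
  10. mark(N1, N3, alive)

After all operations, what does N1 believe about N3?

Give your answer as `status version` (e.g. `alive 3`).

Answer: alive 2

Derivation:
Op 1: gossip N3<->N2 -> N3.N0=(alive,v0) N3.N1=(alive,v0) N3.N2=(alive,v0) N3.N3=(alive,v0) | N2.N0=(alive,v0) N2.N1=(alive,v0) N2.N2=(alive,v0) N2.N3=(alive,v0)
Op 2: N0 marks N3=suspect -> (suspect,v1)
Op 3: gossip N1<->N0 -> N1.N0=(alive,v0) N1.N1=(alive,v0) N1.N2=(alive,v0) N1.N3=(suspect,v1) | N0.N0=(alive,v0) N0.N1=(alive,v0) N0.N2=(alive,v0) N0.N3=(suspect,v1)
Op 4: gossip N2<->N0 -> N2.N0=(alive,v0) N2.N1=(alive,v0) N2.N2=(alive,v0) N2.N3=(suspect,v1) | N0.N0=(alive,v0) N0.N1=(alive,v0) N0.N2=(alive,v0) N0.N3=(suspect,v1)
Op 5: N0 marks N0=dead -> (dead,v1)
Op 6: N3 marks N0=dead -> (dead,v1)
Op 7: N2 marks N3=dead -> (dead,v2)
Op 8: gossip N3<->N0 -> N3.N0=(dead,v1) N3.N1=(alive,v0) N3.N2=(alive,v0) N3.N3=(suspect,v1) | N0.N0=(dead,v1) N0.N1=(alive,v0) N0.N2=(alive,v0) N0.N3=(suspect,v1)
Op 9: N1 marks N2=alive -> (alive,v1)
Op 10: N1 marks N3=alive -> (alive,v2)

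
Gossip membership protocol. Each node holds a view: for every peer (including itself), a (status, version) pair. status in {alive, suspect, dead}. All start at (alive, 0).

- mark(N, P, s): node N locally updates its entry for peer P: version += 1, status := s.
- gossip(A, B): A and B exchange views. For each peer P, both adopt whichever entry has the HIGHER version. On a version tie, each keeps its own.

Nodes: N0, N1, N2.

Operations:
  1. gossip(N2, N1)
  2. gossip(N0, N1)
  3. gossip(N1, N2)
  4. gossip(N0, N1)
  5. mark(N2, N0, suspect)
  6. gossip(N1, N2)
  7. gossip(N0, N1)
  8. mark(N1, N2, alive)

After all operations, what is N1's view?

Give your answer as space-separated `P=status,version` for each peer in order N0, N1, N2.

Op 1: gossip N2<->N1 -> N2.N0=(alive,v0) N2.N1=(alive,v0) N2.N2=(alive,v0) | N1.N0=(alive,v0) N1.N1=(alive,v0) N1.N2=(alive,v0)
Op 2: gossip N0<->N1 -> N0.N0=(alive,v0) N0.N1=(alive,v0) N0.N2=(alive,v0) | N1.N0=(alive,v0) N1.N1=(alive,v0) N1.N2=(alive,v0)
Op 3: gossip N1<->N2 -> N1.N0=(alive,v0) N1.N1=(alive,v0) N1.N2=(alive,v0) | N2.N0=(alive,v0) N2.N1=(alive,v0) N2.N2=(alive,v0)
Op 4: gossip N0<->N1 -> N0.N0=(alive,v0) N0.N1=(alive,v0) N0.N2=(alive,v0) | N1.N0=(alive,v0) N1.N1=(alive,v0) N1.N2=(alive,v0)
Op 5: N2 marks N0=suspect -> (suspect,v1)
Op 6: gossip N1<->N2 -> N1.N0=(suspect,v1) N1.N1=(alive,v0) N1.N2=(alive,v0) | N2.N0=(suspect,v1) N2.N1=(alive,v0) N2.N2=(alive,v0)
Op 7: gossip N0<->N1 -> N0.N0=(suspect,v1) N0.N1=(alive,v0) N0.N2=(alive,v0) | N1.N0=(suspect,v1) N1.N1=(alive,v0) N1.N2=(alive,v0)
Op 8: N1 marks N2=alive -> (alive,v1)

Answer: N0=suspect,1 N1=alive,0 N2=alive,1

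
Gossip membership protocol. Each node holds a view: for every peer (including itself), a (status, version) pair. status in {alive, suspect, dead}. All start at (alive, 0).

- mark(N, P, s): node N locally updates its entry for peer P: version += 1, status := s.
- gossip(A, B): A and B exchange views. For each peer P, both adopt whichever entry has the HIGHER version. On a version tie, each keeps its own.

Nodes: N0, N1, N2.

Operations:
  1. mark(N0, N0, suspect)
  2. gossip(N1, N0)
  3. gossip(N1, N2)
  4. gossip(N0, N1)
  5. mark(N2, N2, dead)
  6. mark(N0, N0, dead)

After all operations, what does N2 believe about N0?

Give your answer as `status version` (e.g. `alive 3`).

Answer: suspect 1

Derivation:
Op 1: N0 marks N0=suspect -> (suspect,v1)
Op 2: gossip N1<->N0 -> N1.N0=(suspect,v1) N1.N1=(alive,v0) N1.N2=(alive,v0) | N0.N0=(suspect,v1) N0.N1=(alive,v0) N0.N2=(alive,v0)
Op 3: gossip N1<->N2 -> N1.N0=(suspect,v1) N1.N1=(alive,v0) N1.N2=(alive,v0) | N2.N0=(suspect,v1) N2.N1=(alive,v0) N2.N2=(alive,v0)
Op 4: gossip N0<->N1 -> N0.N0=(suspect,v1) N0.N1=(alive,v0) N0.N2=(alive,v0) | N1.N0=(suspect,v1) N1.N1=(alive,v0) N1.N2=(alive,v0)
Op 5: N2 marks N2=dead -> (dead,v1)
Op 6: N0 marks N0=dead -> (dead,v2)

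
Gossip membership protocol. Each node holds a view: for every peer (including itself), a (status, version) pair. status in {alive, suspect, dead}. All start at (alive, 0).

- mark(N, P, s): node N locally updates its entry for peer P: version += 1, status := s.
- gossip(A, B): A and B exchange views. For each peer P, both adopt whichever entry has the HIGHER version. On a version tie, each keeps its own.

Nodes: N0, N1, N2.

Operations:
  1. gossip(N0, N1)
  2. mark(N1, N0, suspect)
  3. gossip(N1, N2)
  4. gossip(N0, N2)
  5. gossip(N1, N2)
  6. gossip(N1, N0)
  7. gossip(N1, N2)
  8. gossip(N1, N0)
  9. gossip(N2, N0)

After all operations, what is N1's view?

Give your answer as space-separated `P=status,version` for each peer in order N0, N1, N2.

Answer: N0=suspect,1 N1=alive,0 N2=alive,0

Derivation:
Op 1: gossip N0<->N1 -> N0.N0=(alive,v0) N0.N1=(alive,v0) N0.N2=(alive,v0) | N1.N0=(alive,v0) N1.N1=(alive,v0) N1.N2=(alive,v0)
Op 2: N1 marks N0=suspect -> (suspect,v1)
Op 3: gossip N1<->N2 -> N1.N0=(suspect,v1) N1.N1=(alive,v0) N1.N2=(alive,v0) | N2.N0=(suspect,v1) N2.N1=(alive,v0) N2.N2=(alive,v0)
Op 4: gossip N0<->N2 -> N0.N0=(suspect,v1) N0.N1=(alive,v0) N0.N2=(alive,v0) | N2.N0=(suspect,v1) N2.N1=(alive,v0) N2.N2=(alive,v0)
Op 5: gossip N1<->N2 -> N1.N0=(suspect,v1) N1.N1=(alive,v0) N1.N2=(alive,v0) | N2.N0=(suspect,v1) N2.N1=(alive,v0) N2.N2=(alive,v0)
Op 6: gossip N1<->N0 -> N1.N0=(suspect,v1) N1.N1=(alive,v0) N1.N2=(alive,v0) | N0.N0=(suspect,v1) N0.N1=(alive,v0) N0.N2=(alive,v0)
Op 7: gossip N1<->N2 -> N1.N0=(suspect,v1) N1.N1=(alive,v0) N1.N2=(alive,v0) | N2.N0=(suspect,v1) N2.N1=(alive,v0) N2.N2=(alive,v0)
Op 8: gossip N1<->N0 -> N1.N0=(suspect,v1) N1.N1=(alive,v0) N1.N2=(alive,v0) | N0.N0=(suspect,v1) N0.N1=(alive,v0) N0.N2=(alive,v0)
Op 9: gossip N2<->N0 -> N2.N0=(suspect,v1) N2.N1=(alive,v0) N2.N2=(alive,v0) | N0.N0=(suspect,v1) N0.N1=(alive,v0) N0.N2=(alive,v0)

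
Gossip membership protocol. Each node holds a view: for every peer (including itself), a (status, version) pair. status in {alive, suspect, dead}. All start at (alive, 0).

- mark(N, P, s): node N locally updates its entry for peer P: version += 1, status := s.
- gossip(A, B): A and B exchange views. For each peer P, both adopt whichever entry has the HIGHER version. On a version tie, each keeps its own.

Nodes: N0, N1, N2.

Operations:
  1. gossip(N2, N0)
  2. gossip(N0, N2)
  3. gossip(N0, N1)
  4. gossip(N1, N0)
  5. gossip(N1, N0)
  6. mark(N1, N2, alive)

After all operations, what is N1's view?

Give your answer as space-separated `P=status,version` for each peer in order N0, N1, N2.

Answer: N0=alive,0 N1=alive,0 N2=alive,1

Derivation:
Op 1: gossip N2<->N0 -> N2.N0=(alive,v0) N2.N1=(alive,v0) N2.N2=(alive,v0) | N0.N0=(alive,v0) N0.N1=(alive,v0) N0.N2=(alive,v0)
Op 2: gossip N0<->N2 -> N0.N0=(alive,v0) N0.N1=(alive,v0) N0.N2=(alive,v0) | N2.N0=(alive,v0) N2.N1=(alive,v0) N2.N2=(alive,v0)
Op 3: gossip N0<->N1 -> N0.N0=(alive,v0) N0.N1=(alive,v0) N0.N2=(alive,v0) | N1.N0=(alive,v0) N1.N1=(alive,v0) N1.N2=(alive,v0)
Op 4: gossip N1<->N0 -> N1.N0=(alive,v0) N1.N1=(alive,v0) N1.N2=(alive,v0) | N0.N0=(alive,v0) N0.N1=(alive,v0) N0.N2=(alive,v0)
Op 5: gossip N1<->N0 -> N1.N0=(alive,v0) N1.N1=(alive,v0) N1.N2=(alive,v0) | N0.N0=(alive,v0) N0.N1=(alive,v0) N0.N2=(alive,v0)
Op 6: N1 marks N2=alive -> (alive,v1)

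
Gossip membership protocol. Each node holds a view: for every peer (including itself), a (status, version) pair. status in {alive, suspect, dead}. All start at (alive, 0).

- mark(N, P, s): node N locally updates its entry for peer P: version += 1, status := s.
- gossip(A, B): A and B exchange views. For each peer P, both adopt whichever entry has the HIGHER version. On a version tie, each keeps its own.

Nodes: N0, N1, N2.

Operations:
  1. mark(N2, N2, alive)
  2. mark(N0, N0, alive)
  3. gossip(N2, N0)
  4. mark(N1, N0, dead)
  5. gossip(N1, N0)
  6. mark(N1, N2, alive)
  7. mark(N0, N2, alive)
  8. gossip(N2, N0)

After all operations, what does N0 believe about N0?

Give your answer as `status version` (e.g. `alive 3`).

Op 1: N2 marks N2=alive -> (alive,v1)
Op 2: N0 marks N0=alive -> (alive,v1)
Op 3: gossip N2<->N0 -> N2.N0=(alive,v1) N2.N1=(alive,v0) N2.N2=(alive,v1) | N0.N0=(alive,v1) N0.N1=(alive,v0) N0.N2=(alive,v1)
Op 4: N1 marks N0=dead -> (dead,v1)
Op 5: gossip N1<->N0 -> N1.N0=(dead,v1) N1.N1=(alive,v0) N1.N2=(alive,v1) | N0.N0=(alive,v1) N0.N1=(alive,v0) N0.N2=(alive,v1)
Op 6: N1 marks N2=alive -> (alive,v2)
Op 7: N0 marks N2=alive -> (alive,v2)
Op 8: gossip N2<->N0 -> N2.N0=(alive,v1) N2.N1=(alive,v0) N2.N2=(alive,v2) | N0.N0=(alive,v1) N0.N1=(alive,v0) N0.N2=(alive,v2)

Answer: alive 1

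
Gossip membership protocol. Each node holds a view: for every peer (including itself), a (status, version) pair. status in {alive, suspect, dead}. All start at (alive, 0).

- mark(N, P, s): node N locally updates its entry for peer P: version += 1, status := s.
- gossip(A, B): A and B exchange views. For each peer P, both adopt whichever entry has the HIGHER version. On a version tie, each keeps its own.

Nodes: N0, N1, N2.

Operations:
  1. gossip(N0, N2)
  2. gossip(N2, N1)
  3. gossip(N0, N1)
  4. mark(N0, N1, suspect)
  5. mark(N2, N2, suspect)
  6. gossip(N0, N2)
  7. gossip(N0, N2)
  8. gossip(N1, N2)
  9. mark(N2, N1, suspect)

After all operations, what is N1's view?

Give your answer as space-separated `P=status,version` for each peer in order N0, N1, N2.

Answer: N0=alive,0 N1=suspect,1 N2=suspect,1

Derivation:
Op 1: gossip N0<->N2 -> N0.N0=(alive,v0) N0.N1=(alive,v0) N0.N2=(alive,v0) | N2.N0=(alive,v0) N2.N1=(alive,v0) N2.N2=(alive,v0)
Op 2: gossip N2<->N1 -> N2.N0=(alive,v0) N2.N1=(alive,v0) N2.N2=(alive,v0) | N1.N0=(alive,v0) N1.N1=(alive,v0) N1.N2=(alive,v0)
Op 3: gossip N0<->N1 -> N0.N0=(alive,v0) N0.N1=(alive,v0) N0.N2=(alive,v0) | N1.N0=(alive,v0) N1.N1=(alive,v0) N1.N2=(alive,v0)
Op 4: N0 marks N1=suspect -> (suspect,v1)
Op 5: N2 marks N2=suspect -> (suspect,v1)
Op 6: gossip N0<->N2 -> N0.N0=(alive,v0) N0.N1=(suspect,v1) N0.N2=(suspect,v1) | N2.N0=(alive,v0) N2.N1=(suspect,v1) N2.N2=(suspect,v1)
Op 7: gossip N0<->N2 -> N0.N0=(alive,v0) N0.N1=(suspect,v1) N0.N2=(suspect,v1) | N2.N0=(alive,v0) N2.N1=(suspect,v1) N2.N2=(suspect,v1)
Op 8: gossip N1<->N2 -> N1.N0=(alive,v0) N1.N1=(suspect,v1) N1.N2=(suspect,v1) | N2.N0=(alive,v0) N2.N1=(suspect,v1) N2.N2=(suspect,v1)
Op 9: N2 marks N1=suspect -> (suspect,v2)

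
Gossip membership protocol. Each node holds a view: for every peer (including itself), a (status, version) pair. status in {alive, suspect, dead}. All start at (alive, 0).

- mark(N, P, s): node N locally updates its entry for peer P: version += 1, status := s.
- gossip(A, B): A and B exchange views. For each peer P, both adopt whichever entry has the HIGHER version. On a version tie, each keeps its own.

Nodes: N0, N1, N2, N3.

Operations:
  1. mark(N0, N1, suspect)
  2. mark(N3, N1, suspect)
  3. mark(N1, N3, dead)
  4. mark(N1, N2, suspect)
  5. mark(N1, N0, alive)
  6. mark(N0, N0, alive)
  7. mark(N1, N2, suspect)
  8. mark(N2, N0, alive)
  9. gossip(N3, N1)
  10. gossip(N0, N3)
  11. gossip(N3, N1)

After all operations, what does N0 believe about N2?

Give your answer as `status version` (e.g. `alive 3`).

Op 1: N0 marks N1=suspect -> (suspect,v1)
Op 2: N3 marks N1=suspect -> (suspect,v1)
Op 3: N1 marks N3=dead -> (dead,v1)
Op 4: N1 marks N2=suspect -> (suspect,v1)
Op 5: N1 marks N0=alive -> (alive,v1)
Op 6: N0 marks N0=alive -> (alive,v1)
Op 7: N1 marks N2=suspect -> (suspect,v2)
Op 8: N2 marks N0=alive -> (alive,v1)
Op 9: gossip N3<->N1 -> N3.N0=(alive,v1) N3.N1=(suspect,v1) N3.N2=(suspect,v2) N3.N3=(dead,v1) | N1.N0=(alive,v1) N1.N1=(suspect,v1) N1.N2=(suspect,v2) N1.N3=(dead,v1)
Op 10: gossip N0<->N3 -> N0.N0=(alive,v1) N0.N1=(suspect,v1) N0.N2=(suspect,v2) N0.N3=(dead,v1) | N3.N0=(alive,v1) N3.N1=(suspect,v1) N3.N2=(suspect,v2) N3.N3=(dead,v1)
Op 11: gossip N3<->N1 -> N3.N0=(alive,v1) N3.N1=(suspect,v1) N3.N2=(suspect,v2) N3.N3=(dead,v1) | N1.N0=(alive,v1) N1.N1=(suspect,v1) N1.N2=(suspect,v2) N1.N3=(dead,v1)

Answer: suspect 2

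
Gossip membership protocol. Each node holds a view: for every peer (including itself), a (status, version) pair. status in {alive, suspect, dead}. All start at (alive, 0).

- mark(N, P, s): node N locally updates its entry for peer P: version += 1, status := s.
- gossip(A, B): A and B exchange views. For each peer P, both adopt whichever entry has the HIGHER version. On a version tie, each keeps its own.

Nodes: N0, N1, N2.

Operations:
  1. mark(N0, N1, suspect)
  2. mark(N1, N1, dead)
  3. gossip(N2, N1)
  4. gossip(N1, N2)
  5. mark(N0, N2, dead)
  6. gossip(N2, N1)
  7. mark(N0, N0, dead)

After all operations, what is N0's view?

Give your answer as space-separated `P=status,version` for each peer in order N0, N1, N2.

Op 1: N0 marks N1=suspect -> (suspect,v1)
Op 2: N1 marks N1=dead -> (dead,v1)
Op 3: gossip N2<->N1 -> N2.N0=(alive,v0) N2.N1=(dead,v1) N2.N2=(alive,v0) | N1.N0=(alive,v0) N1.N1=(dead,v1) N1.N2=(alive,v0)
Op 4: gossip N1<->N2 -> N1.N0=(alive,v0) N1.N1=(dead,v1) N1.N2=(alive,v0) | N2.N0=(alive,v0) N2.N1=(dead,v1) N2.N2=(alive,v0)
Op 5: N0 marks N2=dead -> (dead,v1)
Op 6: gossip N2<->N1 -> N2.N0=(alive,v0) N2.N1=(dead,v1) N2.N2=(alive,v0) | N1.N0=(alive,v0) N1.N1=(dead,v1) N1.N2=(alive,v0)
Op 7: N0 marks N0=dead -> (dead,v1)

Answer: N0=dead,1 N1=suspect,1 N2=dead,1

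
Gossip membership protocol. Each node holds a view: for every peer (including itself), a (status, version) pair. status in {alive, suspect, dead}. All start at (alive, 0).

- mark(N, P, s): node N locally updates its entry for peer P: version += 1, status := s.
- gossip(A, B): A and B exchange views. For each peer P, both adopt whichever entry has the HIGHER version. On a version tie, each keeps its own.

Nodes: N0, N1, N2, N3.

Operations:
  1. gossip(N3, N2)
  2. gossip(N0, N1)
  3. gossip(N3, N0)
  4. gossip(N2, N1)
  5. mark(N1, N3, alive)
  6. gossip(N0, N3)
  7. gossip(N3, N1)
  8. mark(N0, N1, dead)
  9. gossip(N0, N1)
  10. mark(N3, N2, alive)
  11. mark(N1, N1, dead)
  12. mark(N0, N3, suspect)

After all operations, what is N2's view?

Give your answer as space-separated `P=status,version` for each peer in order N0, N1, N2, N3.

Answer: N0=alive,0 N1=alive,0 N2=alive,0 N3=alive,0

Derivation:
Op 1: gossip N3<->N2 -> N3.N0=(alive,v0) N3.N1=(alive,v0) N3.N2=(alive,v0) N3.N3=(alive,v0) | N2.N0=(alive,v0) N2.N1=(alive,v0) N2.N2=(alive,v0) N2.N3=(alive,v0)
Op 2: gossip N0<->N1 -> N0.N0=(alive,v0) N0.N1=(alive,v0) N0.N2=(alive,v0) N0.N3=(alive,v0) | N1.N0=(alive,v0) N1.N1=(alive,v0) N1.N2=(alive,v0) N1.N3=(alive,v0)
Op 3: gossip N3<->N0 -> N3.N0=(alive,v0) N3.N1=(alive,v0) N3.N2=(alive,v0) N3.N3=(alive,v0) | N0.N0=(alive,v0) N0.N1=(alive,v0) N0.N2=(alive,v0) N0.N3=(alive,v0)
Op 4: gossip N2<->N1 -> N2.N0=(alive,v0) N2.N1=(alive,v0) N2.N2=(alive,v0) N2.N3=(alive,v0) | N1.N0=(alive,v0) N1.N1=(alive,v0) N1.N2=(alive,v0) N1.N3=(alive,v0)
Op 5: N1 marks N3=alive -> (alive,v1)
Op 6: gossip N0<->N3 -> N0.N0=(alive,v0) N0.N1=(alive,v0) N0.N2=(alive,v0) N0.N3=(alive,v0) | N3.N0=(alive,v0) N3.N1=(alive,v0) N3.N2=(alive,v0) N3.N3=(alive,v0)
Op 7: gossip N3<->N1 -> N3.N0=(alive,v0) N3.N1=(alive,v0) N3.N2=(alive,v0) N3.N3=(alive,v1) | N1.N0=(alive,v0) N1.N1=(alive,v0) N1.N2=(alive,v0) N1.N3=(alive,v1)
Op 8: N0 marks N1=dead -> (dead,v1)
Op 9: gossip N0<->N1 -> N0.N0=(alive,v0) N0.N1=(dead,v1) N0.N2=(alive,v0) N0.N3=(alive,v1) | N1.N0=(alive,v0) N1.N1=(dead,v1) N1.N2=(alive,v0) N1.N3=(alive,v1)
Op 10: N3 marks N2=alive -> (alive,v1)
Op 11: N1 marks N1=dead -> (dead,v2)
Op 12: N0 marks N3=suspect -> (suspect,v2)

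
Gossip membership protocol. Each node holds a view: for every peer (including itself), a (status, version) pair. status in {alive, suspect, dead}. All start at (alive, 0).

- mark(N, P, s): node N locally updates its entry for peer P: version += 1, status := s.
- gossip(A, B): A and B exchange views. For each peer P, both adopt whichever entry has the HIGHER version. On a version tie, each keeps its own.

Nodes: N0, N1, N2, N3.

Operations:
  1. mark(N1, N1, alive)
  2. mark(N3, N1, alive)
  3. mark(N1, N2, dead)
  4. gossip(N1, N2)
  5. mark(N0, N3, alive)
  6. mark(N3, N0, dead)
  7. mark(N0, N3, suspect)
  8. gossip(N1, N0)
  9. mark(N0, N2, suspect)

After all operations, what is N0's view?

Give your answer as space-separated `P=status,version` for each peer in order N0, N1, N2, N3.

Op 1: N1 marks N1=alive -> (alive,v1)
Op 2: N3 marks N1=alive -> (alive,v1)
Op 3: N1 marks N2=dead -> (dead,v1)
Op 4: gossip N1<->N2 -> N1.N0=(alive,v0) N1.N1=(alive,v1) N1.N2=(dead,v1) N1.N3=(alive,v0) | N2.N0=(alive,v0) N2.N1=(alive,v1) N2.N2=(dead,v1) N2.N3=(alive,v0)
Op 5: N0 marks N3=alive -> (alive,v1)
Op 6: N3 marks N0=dead -> (dead,v1)
Op 7: N0 marks N3=suspect -> (suspect,v2)
Op 8: gossip N1<->N0 -> N1.N0=(alive,v0) N1.N1=(alive,v1) N1.N2=(dead,v1) N1.N3=(suspect,v2) | N0.N0=(alive,v0) N0.N1=(alive,v1) N0.N2=(dead,v1) N0.N3=(suspect,v2)
Op 9: N0 marks N2=suspect -> (suspect,v2)

Answer: N0=alive,0 N1=alive,1 N2=suspect,2 N3=suspect,2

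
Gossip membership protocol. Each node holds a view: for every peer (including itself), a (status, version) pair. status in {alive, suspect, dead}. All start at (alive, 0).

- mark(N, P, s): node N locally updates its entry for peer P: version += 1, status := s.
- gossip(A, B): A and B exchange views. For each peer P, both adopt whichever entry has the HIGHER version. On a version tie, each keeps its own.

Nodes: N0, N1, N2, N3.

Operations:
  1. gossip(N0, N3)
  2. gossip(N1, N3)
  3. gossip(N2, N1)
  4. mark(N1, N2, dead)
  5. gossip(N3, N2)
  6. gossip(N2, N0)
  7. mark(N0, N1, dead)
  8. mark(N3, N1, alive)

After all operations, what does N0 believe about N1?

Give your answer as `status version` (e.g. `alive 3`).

Op 1: gossip N0<->N3 -> N0.N0=(alive,v0) N0.N1=(alive,v0) N0.N2=(alive,v0) N0.N3=(alive,v0) | N3.N0=(alive,v0) N3.N1=(alive,v0) N3.N2=(alive,v0) N3.N3=(alive,v0)
Op 2: gossip N1<->N3 -> N1.N0=(alive,v0) N1.N1=(alive,v0) N1.N2=(alive,v0) N1.N3=(alive,v0) | N3.N0=(alive,v0) N3.N1=(alive,v0) N3.N2=(alive,v0) N3.N3=(alive,v0)
Op 3: gossip N2<->N1 -> N2.N0=(alive,v0) N2.N1=(alive,v0) N2.N2=(alive,v0) N2.N3=(alive,v0) | N1.N0=(alive,v0) N1.N1=(alive,v0) N1.N2=(alive,v0) N1.N3=(alive,v0)
Op 4: N1 marks N2=dead -> (dead,v1)
Op 5: gossip N3<->N2 -> N3.N0=(alive,v0) N3.N1=(alive,v0) N3.N2=(alive,v0) N3.N3=(alive,v0) | N2.N0=(alive,v0) N2.N1=(alive,v0) N2.N2=(alive,v0) N2.N3=(alive,v0)
Op 6: gossip N2<->N0 -> N2.N0=(alive,v0) N2.N1=(alive,v0) N2.N2=(alive,v0) N2.N3=(alive,v0) | N0.N0=(alive,v0) N0.N1=(alive,v0) N0.N2=(alive,v0) N0.N3=(alive,v0)
Op 7: N0 marks N1=dead -> (dead,v1)
Op 8: N3 marks N1=alive -> (alive,v1)

Answer: dead 1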